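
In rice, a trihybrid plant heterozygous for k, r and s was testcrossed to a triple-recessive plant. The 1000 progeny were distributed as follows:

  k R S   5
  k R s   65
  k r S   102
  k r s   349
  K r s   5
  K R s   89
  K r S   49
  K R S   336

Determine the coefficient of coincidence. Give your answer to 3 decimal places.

The two most frequent reciprocal classes, k r s and K R S, are the parental types, so the F1 was k r s / K R S.
The two rarest classes, K r s and k R S, are the double crossovers. Comparing them with the parentals, only the k allele has switched, so k is the middle locus and the order is s – k – r.
s–k: (191 + 10)/1000 = 0.2010; k–r: (114 + 10)/1000 = 0.1240.
Expected DCO frequency = 0.2010 × 0.1240 ≈ 0.02492; observed = 10/1000 ≈ 0.01000.
Coefficient of coincidence = 0.01000/0.02492 ≈ 0.401.

0.401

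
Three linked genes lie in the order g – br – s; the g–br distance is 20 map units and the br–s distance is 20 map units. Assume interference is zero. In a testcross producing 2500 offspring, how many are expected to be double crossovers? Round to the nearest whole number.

100

Map distances give recombination frequencies of 0.200 and 0.200 for the two intervals.
With no interference, expected double-crossover frequency = 0.200 × 0.200 = 0.04000.
Expected number = 0.04000 × 2500 = 100.00 ≈ 100.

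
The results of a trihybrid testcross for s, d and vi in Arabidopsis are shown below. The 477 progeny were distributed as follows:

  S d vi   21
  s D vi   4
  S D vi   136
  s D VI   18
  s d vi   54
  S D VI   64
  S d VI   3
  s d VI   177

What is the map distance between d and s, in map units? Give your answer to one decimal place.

The two most frequent reciprocal classes, S D vi and s d VI, are the parental types, so the F1 was S D vi / s d VI.
The two rarest classes, s D vi and S d VI, are the double crossovers. Comparing them with the parentals, only the s allele has switched, so s is the middle locus and the order is d – s – vi.
Crossovers in the d–s interval produce the single-crossover classes S d vi and s D VI (21 + 18 = 39) plus the double crossovers (7).
RF(d–s) = (39 + 7) / 477 = 46/477 = 0.0964 → 9.6 map units.

9.6 map units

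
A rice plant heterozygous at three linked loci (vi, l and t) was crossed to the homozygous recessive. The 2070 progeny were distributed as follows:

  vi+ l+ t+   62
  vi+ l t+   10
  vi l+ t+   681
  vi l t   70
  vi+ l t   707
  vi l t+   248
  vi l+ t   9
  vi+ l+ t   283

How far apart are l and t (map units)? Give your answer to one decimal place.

26.6 map units

The two most frequent reciprocal classes, vi l+ t+ and vi+ l t, are the parental types, so the F1 was vi l+ t+ / vi+ l t.
The two rarest classes, vi l+ t and vi+ l t+, are the double crossovers. Comparing them with the parentals, only the t allele has switched, so t is the middle locus and the order is vi – t – l.
Crossovers in the t–l interval produce the single-crossover classes vi l t+ and vi+ l+ t (248 + 283 = 531) plus the double crossovers (19).
RF(t–l) = (531 + 19) / 2070 = 550/2070 = 0.2657 → 26.6 map units.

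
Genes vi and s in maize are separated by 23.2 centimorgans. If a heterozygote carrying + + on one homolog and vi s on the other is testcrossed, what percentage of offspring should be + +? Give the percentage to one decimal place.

A map distance of 23.2 centimorgans corresponds to a recombination frequency of 0.232.
The F1 is + + / vi s, so + + is a parental gamete class with expected frequency (1 − r)/2 = 0.768/2 = 0.3840.
That is 0.3840 = 38.4% of the progeny.

38.4%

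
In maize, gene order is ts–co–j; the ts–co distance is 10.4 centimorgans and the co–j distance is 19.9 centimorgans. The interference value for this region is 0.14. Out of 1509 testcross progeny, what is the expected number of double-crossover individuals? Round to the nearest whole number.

27

Map distances give recombination frequencies of 0.104 and 0.199 for the two intervals.
With interference 0.14 (so coincidence = 0.86), expected double-crossover frequency = 0.104 × 0.199 × 0.86 = 0.01780.
Expected number = 0.01780 × 1509 = 26.86 ≈ 27.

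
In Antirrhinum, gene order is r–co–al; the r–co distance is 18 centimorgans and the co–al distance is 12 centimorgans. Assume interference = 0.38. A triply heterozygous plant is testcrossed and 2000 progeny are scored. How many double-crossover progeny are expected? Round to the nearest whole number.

27

Map distances give recombination frequencies of 0.180 and 0.120 for the two intervals.
With interference 0.38 (so coincidence = 0.62), expected double-crossover frequency = 0.180 × 0.120 × 0.62 = 0.01339.
Expected number = 0.01339 × 2000 = 26.78 ≈ 27.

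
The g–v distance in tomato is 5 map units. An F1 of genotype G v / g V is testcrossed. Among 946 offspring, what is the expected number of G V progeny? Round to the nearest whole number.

24

A map distance of 5 map units corresponds to a recombination frequency of 0.050.
The F1 is G v / g V, so G V is a recombinant gamete class with expected frequency r/2 = 0.050/2 = 0.0250.
Expected number = 0.0250 × 946 = 23.65 ≈ 24.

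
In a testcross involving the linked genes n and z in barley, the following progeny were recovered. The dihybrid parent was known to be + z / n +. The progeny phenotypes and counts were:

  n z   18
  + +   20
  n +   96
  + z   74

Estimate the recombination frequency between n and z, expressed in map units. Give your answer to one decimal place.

18.3 map units

The recombinant classes are + + and n z: 20 + 18 = 38.
Recombination frequency = 38/208 = 0.1827 ≈ 18.3%, i.e. 18.3 map units.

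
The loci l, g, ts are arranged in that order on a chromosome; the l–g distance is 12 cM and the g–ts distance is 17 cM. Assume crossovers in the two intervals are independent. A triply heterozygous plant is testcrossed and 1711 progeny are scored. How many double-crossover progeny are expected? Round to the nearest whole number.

35

Map distances give recombination frequencies of 0.120 and 0.170 for the two intervals.
With no interference, expected double-crossover frequency = 0.120 × 0.170 = 0.02040.
Expected number = 0.02040 × 1711 = 34.90 ≈ 35.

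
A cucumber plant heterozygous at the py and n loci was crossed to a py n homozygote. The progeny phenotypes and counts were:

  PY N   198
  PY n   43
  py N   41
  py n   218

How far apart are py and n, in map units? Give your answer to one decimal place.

16.8 map units

The two most frequent classes, PY N (198) and py n (218), are the parental types, so the F1 was PY N / py n.
The recombinant classes are PY n and py N: 43 + 41 = 84.
Recombination frequency = 84/500 = 0.1680 ≈ 16.8%, i.e. 16.8 map units.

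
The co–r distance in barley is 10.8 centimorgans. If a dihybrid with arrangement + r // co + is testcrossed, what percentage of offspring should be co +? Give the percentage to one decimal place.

44.6%

A map distance of 10.8 centimorgans corresponds to a recombination frequency of 0.108.
The F1 is + r / co +, so co + is a parental gamete class with expected frequency (1 − r)/2 = 0.892/2 = 0.4460.
That is 0.4460 = 44.6% of the progeny.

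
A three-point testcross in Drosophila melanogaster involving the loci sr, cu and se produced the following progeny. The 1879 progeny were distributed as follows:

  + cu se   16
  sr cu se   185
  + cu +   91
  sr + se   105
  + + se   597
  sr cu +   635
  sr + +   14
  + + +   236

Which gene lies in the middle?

cu

The two most frequent reciprocal classes, + + se and sr cu +, are the parental types, so the F1 was + + se / sr cu +.
The two rarest classes, + cu se and sr + +, are the double crossovers. Comparing them with the parentals, only the cu allele has switched, so cu is the middle locus and the order is sr – cu – se.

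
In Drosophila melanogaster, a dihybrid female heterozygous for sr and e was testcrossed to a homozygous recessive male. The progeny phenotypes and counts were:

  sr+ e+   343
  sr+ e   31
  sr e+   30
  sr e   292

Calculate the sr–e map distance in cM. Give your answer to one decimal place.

8.8 cM

The two most frequent classes, sr+ e+ (343) and sr e (292), are the parental types, so the F1 was sr+ e+ / sr e.
The recombinant classes are sr+ e and sr e+: 31 + 30 = 61.
Recombination frequency = 61/696 = 0.0876 ≈ 8.8%, i.e. 8.8 cM.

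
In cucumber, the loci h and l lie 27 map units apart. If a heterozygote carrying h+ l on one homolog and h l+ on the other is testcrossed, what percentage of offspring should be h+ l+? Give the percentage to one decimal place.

A map distance of 27 map units corresponds to a recombination frequency of 0.270.
The F1 is h+ l / h l+, so h+ l+ is a recombinant gamete class with expected frequency r/2 = 0.270/2 = 0.1350.
That is 0.1350 = 13.5% of the progeny.

13.5%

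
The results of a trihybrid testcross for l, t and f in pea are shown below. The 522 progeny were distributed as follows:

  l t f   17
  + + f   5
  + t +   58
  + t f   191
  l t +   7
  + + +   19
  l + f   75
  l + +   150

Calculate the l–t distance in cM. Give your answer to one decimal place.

The two most frequent reciprocal classes, l + + and + t f, are the parental types, so the F1 was l + + / + t f.
The two rarest classes, l t + and + + f, are the double crossovers. Comparing them with the parentals, only the t allele has switched, so t is the middle locus and the order is f – t – l.
Crossovers in the t–l interval produce the single-crossover classes + + + and l t f (19 + 17 = 36) plus the double crossovers (12).
RF(t–l) = (36 + 12) / 522 = 48/522 = 0.0920 → 9.2 cM.

9.2 cM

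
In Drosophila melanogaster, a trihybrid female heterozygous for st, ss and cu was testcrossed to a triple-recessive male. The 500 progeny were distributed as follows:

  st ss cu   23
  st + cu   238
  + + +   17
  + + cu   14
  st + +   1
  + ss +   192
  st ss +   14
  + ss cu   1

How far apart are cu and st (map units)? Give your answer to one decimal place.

The two most frequent reciprocal classes, st + cu and + ss +, are the parental types, so the F1 was st + cu / + ss +.
The two rarest classes, st + + and + ss cu, are the double crossovers. Comparing them with the parentals, only the cu allele has switched, so cu is the middle locus and the order is ss – cu – st.
Crossovers in the cu–st interval produce the single-crossover classes + + cu and st ss + (14 + 14 = 28) plus the double crossovers (2).
RF(cu–st) = (28 + 2) / 500 = 30/500 = 0.0600 → 6.0 map units.

6.0 map units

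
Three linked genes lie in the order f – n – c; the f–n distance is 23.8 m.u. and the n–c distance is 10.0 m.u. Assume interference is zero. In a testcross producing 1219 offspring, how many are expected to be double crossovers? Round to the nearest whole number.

29

Map distances give recombination frequencies of 0.238 and 0.100 for the two intervals.
With no interference, expected double-crossover frequency = 0.238 × 0.100 = 0.02380.
Expected number = 0.02380 × 1219 = 29.01 ≈ 29.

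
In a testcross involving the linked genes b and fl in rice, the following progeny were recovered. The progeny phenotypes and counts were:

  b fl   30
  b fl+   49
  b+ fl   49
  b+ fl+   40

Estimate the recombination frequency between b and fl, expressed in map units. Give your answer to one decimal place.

41.7 map units

The two most frequent classes, b+ fl (49) and b fl+ (49), are the parental types, so the F1 was b+ fl / b fl+.
The recombinant classes are b+ fl+ and b fl: 40 + 30 = 70.
Recombination frequency = 70/168 = 0.4167 ≈ 41.7%, i.e. 41.7 map units.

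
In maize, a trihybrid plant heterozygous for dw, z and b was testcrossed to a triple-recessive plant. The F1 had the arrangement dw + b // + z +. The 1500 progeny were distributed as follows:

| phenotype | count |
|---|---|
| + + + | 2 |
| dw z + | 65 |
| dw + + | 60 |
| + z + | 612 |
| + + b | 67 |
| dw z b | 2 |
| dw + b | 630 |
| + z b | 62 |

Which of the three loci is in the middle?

The two rarest classes, dw z b and + + +, are the double crossovers. Comparing them with the parentals, only the z allele has switched, so z is the middle locus and the order is b – z – dw.

z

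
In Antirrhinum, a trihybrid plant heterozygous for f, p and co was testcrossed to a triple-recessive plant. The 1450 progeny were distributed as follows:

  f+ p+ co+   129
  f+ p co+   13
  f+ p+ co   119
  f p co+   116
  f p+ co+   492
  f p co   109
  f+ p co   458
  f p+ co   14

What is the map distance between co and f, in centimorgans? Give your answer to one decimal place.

The two most frequent reciprocal classes, f p+ co+ and f+ p co, are the parental types, so the F1 was f p+ co+ / f+ p co.
The two rarest classes, f p+ co and f+ p co+, are the double crossovers. Comparing them with the parentals, only the co allele has switched, so co is the middle locus and the order is f – co – p.
Crossovers in the f–co interval produce the single-crossover classes f+ p+ co+ and f p co (129 + 109 = 238) plus the double crossovers (27).
RF(f–co) = (238 + 27) / 1450 = 265/1450 = 0.1828 → 18.3 centimorgans.

18.3 centimorgans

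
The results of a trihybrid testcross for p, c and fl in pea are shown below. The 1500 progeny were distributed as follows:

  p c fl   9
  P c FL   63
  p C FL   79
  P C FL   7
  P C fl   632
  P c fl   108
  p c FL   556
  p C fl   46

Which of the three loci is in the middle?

fl

The two most frequent reciprocal classes, p c FL and P C fl, are the parental types, so the F1 was p c FL / P C fl.
The two rarest classes, p c fl and P C FL, are the double crossovers. Comparing them with the parentals, only the fl allele has switched, so fl is the middle locus and the order is p – fl – c.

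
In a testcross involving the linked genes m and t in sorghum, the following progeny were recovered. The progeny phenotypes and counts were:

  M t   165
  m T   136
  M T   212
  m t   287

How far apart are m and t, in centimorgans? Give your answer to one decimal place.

The two most frequent classes, M T (212) and m t (287), are the parental types, so the F1 was M T / m t.
The recombinant classes are M t and m T: 165 + 136 = 301.
Recombination frequency = 301/800 = 0.3762 ≈ 37.6%, i.e. 37.6 centimorgans.

37.6 centimorgans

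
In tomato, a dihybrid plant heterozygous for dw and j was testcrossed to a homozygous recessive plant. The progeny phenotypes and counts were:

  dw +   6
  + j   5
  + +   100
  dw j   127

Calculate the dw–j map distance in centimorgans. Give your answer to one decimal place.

4.6 centimorgans

The two most frequent classes, + + (100) and dw j (127), are the parental types, so the F1 was + + / dw j.
The recombinant classes are + j and dw +: 5 + 6 = 11.
Recombination frequency = 11/238 = 0.0462 ≈ 4.6%, i.e. 4.6 centimorgans.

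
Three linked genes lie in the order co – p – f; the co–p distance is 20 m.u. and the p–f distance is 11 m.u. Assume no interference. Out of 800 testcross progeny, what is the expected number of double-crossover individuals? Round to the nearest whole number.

18

Map distances give recombination frequencies of 0.200 and 0.110 for the two intervals.
With no interference, expected double-crossover frequency = 0.200 × 0.110 = 0.02200.
Expected number = 0.02200 × 800 = 17.60 ≈ 18.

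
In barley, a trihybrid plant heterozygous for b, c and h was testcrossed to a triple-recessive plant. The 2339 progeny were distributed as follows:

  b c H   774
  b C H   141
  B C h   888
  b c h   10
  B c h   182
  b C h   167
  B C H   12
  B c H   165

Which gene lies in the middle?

The two most frequent reciprocal classes, B C h and b c H, are the parental types, so the F1 was B C h / b c H.
The two rarest classes, B C H and b c h, are the double crossovers. Comparing them with the parentals, only the h allele has switched, so h is the middle locus and the order is c – h – b.

h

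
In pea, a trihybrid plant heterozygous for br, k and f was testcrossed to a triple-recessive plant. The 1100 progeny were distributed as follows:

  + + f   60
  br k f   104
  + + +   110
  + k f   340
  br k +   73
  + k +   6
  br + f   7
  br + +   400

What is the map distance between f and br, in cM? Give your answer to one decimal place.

The two most frequent reciprocal classes, br + + and + k f, are the parental types, so the F1 was br + + / + k f.
The two rarest classes, br + f and + k +, are the double crossovers. Comparing them with the parentals, only the f allele has switched, so f is the middle locus and the order is br – f – k.
Crossovers in the br–f interval produce the single-crossover classes + + + and br k f (110 + 104 = 214) plus the double crossovers (13).
RF(br–f) = (214 + 13) / 1100 = 227/1100 = 0.2064 → 20.6 cM.

20.6 cM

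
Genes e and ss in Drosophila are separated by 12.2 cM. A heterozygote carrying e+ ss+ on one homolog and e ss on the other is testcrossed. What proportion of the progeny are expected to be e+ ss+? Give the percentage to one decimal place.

A map distance of 12.2 cM corresponds to a recombination frequency of 0.122.
The F1 is e+ ss+ / e ss, so e+ ss+ is a parental gamete class with expected frequency (1 − r)/2 = 0.878/2 = 0.4390.
That is 0.4390 = 43.9% of the progeny.

43.9%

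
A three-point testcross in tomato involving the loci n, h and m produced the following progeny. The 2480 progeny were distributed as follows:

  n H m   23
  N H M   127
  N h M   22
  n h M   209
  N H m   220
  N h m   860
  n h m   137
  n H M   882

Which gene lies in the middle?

m

The two most frequent reciprocal classes, n H M and N h m, are the parental types, so the F1 was n H M / N h m.
The two rarest classes, n H m and N h M, are the double crossovers. Comparing them with the parentals, only the m allele has switched, so m is the middle locus and the order is h – m – n.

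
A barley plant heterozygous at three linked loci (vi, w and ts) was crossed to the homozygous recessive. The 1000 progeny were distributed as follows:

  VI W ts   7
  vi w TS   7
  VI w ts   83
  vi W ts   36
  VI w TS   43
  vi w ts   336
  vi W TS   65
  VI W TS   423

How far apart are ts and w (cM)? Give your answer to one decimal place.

The two most frequent reciprocal classes, vi w ts and VI W TS, are the parental types, so the F1 was vi w ts / VI W TS.
The two rarest classes, vi w TS and VI W ts, are the double crossovers. Comparing them with the parentals, only the ts allele has switched, so ts is the middle locus and the order is w – ts – vi.
Crossovers in the w–ts interval produce the single-crossover classes vi W ts and VI w TS (36 + 43 = 79) plus the double crossovers (14).
RF(w–ts) = (79 + 14) / 1000 = 93/1000 = 0.0930 → 9.3 cM.

9.3 cM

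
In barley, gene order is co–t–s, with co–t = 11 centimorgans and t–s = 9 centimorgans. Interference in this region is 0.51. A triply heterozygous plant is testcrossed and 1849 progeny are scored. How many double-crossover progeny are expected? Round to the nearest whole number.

9

Map distances give recombination frequencies of 0.110 and 0.090 for the two intervals.
With interference 0.51 (so coincidence = 0.49), expected double-crossover frequency = 0.110 × 0.090 × 0.49 = 0.00485.
Expected number = 0.00485 × 1849 = 8.97 ≈ 9.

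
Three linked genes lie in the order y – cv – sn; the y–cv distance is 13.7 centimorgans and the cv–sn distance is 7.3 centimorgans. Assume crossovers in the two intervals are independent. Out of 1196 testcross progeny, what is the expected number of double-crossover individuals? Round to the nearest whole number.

Map distances give recombination frequencies of 0.137 and 0.073 for the two intervals.
With no interference, expected double-crossover frequency = 0.137 × 0.073 = 0.01000.
Expected number = 0.01000 × 1196 = 11.96 ≈ 12.

12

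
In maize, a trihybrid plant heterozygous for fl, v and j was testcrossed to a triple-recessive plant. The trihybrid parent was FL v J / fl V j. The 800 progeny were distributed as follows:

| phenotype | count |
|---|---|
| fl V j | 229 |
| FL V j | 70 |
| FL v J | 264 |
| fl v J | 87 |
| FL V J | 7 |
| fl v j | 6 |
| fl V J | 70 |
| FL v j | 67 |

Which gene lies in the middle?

The two rarest classes, FL V J and fl v j, are the double crossovers. Comparing them with the parentals, only the v allele has switched, so v is the middle locus and the order is fl – v – j.

v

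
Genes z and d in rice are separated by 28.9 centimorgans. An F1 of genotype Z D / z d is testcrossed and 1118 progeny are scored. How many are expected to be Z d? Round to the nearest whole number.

A map distance of 28.9 centimorgans corresponds to a recombination frequency of 0.289.
The F1 is Z D / z d, so Z d is a recombinant gamete class with expected frequency r/2 = 0.289/2 = 0.1445.
Expected number = 0.1445 × 1118 = 161.55 ≈ 162.

162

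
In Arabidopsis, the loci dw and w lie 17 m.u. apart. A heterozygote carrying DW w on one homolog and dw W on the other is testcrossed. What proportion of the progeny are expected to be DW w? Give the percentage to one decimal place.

A map distance of 17 m.u. corresponds to a recombination frequency of 0.170.
The F1 is DW w / dw W, so DW w is a parental gamete class with expected frequency (1 − r)/2 = 0.830/2 = 0.4150.
That is 0.4150 = 41.5% of the progeny.

41.5%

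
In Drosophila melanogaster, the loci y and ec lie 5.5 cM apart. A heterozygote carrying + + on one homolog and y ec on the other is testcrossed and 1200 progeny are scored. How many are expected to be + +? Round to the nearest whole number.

567

A map distance of 5.5 cM corresponds to a recombination frequency of 0.055.
The F1 is + + / y ec, so + + is a parental gamete class with expected frequency (1 − r)/2 = 0.945/2 = 0.4725.
Expected number = 0.4725 × 1200 = 567.00 ≈ 567.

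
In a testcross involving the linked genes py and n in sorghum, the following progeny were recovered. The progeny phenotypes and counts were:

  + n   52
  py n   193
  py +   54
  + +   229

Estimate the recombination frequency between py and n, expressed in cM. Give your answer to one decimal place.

20.1 cM

The two most frequent classes, + + (229) and py n (193), are the parental types, so the F1 was + + / py n.
The recombinant classes are + n and py +: 52 + 54 = 106.
Recombination frequency = 106/528 = 0.2008 ≈ 20.1%, i.e. 20.1 cM.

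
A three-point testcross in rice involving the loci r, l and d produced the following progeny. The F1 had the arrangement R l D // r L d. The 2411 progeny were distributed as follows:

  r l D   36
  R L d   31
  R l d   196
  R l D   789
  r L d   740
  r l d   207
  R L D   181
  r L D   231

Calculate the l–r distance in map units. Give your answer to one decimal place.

18.9 map units

The two rarest classes, r l D and R L d, are the double crossovers. Comparing them with the parentals, only the r allele has switched, so r is the middle locus and the order is l – r – d.
Crossovers in the l–r interval produce the single-crossover classes R L D and r l d (181 + 207 = 388) plus the double crossovers (67).
RF(l–r) = (388 + 67) / 2411 = 455/2411 = 0.1887 → 18.9 map units.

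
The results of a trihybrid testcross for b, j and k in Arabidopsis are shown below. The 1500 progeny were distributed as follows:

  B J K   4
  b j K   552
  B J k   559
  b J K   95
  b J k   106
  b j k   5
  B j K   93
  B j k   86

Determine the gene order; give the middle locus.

k

The two most frequent reciprocal classes, b j K and B J k, are the parental types, so the F1 was b j K / B J k.
The two rarest classes, b j k and B J K, are the double crossovers. Comparing them with the parentals, only the k allele has switched, so k is the middle locus and the order is b – k – j.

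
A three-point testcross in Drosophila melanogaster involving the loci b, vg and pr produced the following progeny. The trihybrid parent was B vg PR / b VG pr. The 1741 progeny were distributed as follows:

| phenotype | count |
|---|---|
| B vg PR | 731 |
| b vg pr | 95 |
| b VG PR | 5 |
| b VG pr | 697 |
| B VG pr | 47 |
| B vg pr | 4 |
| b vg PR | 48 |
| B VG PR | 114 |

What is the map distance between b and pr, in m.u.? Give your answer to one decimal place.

6.0 m.u.

The two rarest classes, B vg pr and b VG PR, are the double crossovers. Comparing them with the parentals, only the pr allele has switched, so pr is the middle locus and the order is vg – pr – b.
Crossovers in the pr–b interval produce the single-crossover classes b vg PR and B VG pr (48 + 47 = 95) plus the double crossovers (9).
RF(pr–b) = (95 + 9) / 1741 = 104/1741 = 0.0597 → 6.0 m.u.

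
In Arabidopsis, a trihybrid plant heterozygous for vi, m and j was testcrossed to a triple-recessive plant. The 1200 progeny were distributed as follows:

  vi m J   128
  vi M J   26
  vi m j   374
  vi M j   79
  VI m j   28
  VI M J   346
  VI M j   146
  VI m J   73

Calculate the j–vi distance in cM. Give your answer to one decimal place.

27.3 cM

The two most frequent reciprocal classes, VI M J and vi m j, are the parental types, so the F1 was VI M J / vi m j.
The two rarest classes, vi M J and VI m j, are the double crossovers. Comparing them with the parentals, only the vi allele has switched, so vi is the middle locus and the order is j – vi – m.
Crossovers in the j–vi interval produce the single-crossover classes VI M j and vi m J (146 + 128 = 274) plus the double crossovers (54).
RF(j–vi) = (274 + 54) / 1200 = 328/1200 = 0.2733 → 27.3 cM.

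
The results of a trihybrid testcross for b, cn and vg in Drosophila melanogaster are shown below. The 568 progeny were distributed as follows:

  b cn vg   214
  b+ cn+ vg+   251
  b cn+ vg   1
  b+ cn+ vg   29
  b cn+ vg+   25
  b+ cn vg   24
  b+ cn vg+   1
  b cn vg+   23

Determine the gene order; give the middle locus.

The two most frequent reciprocal classes, b+ cn+ vg+ and b cn vg, are the parental types, so the F1 was b+ cn+ vg+ / b cn vg.
The two rarest classes, b+ cn vg+ and b cn+ vg, are the double crossovers. Comparing them with the parentals, only the cn allele has switched, so cn is the middle locus and the order is b – cn – vg.

cn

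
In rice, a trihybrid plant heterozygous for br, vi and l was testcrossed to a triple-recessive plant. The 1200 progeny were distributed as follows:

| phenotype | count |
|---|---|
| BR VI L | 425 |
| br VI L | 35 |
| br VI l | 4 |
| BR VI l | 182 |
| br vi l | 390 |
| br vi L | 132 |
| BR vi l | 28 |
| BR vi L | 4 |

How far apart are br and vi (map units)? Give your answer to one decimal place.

5.9 map units

The two most frequent reciprocal classes, BR VI L and br vi l, are the parental types, so the F1 was BR VI L / br vi l.
The two rarest classes, BR vi L and br VI l, are the double crossovers. Comparing them with the parentals, only the vi allele has switched, so vi is the middle locus and the order is br – vi – l.
Crossovers in the br–vi interval produce the single-crossover classes br VI L and BR vi l (35 + 28 = 63) plus the double crossovers (8).
RF(br–vi) = (63 + 8) / 1200 = 71/1200 = 0.0592 → 5.9 map units.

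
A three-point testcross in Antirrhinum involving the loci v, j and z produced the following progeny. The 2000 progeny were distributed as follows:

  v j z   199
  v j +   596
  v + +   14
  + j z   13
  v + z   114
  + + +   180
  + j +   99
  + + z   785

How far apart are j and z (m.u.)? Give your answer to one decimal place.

The two most frequent reciprocal classes, + + z and v j +, are the parental types, so the F1 was + + z / v j +.
The two rarest classes, + j z and v + +, are the double crossovers. Comparing them with the parentals, only the j allele has switched, so j is the middle locus and the order is z – j – v.
Crossovers in the z–j interval produce the single-crossover classes + + + and v j z (180 + 199 = 379) plus the double crossovers (27).
RF(z–j) = (379 + 27) / 2000 = 406/2000 = 0.2030 → 20.3 m.u.

20.3 m.u.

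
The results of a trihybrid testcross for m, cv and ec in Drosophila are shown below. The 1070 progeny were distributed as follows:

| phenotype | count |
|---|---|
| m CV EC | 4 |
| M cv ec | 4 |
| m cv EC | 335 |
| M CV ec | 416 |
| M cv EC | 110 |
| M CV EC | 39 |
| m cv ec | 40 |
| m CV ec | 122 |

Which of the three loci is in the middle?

cv

The two most frequent reciprocal classes, M CV ec and m cv EC, are the parental types, so the F1 was M CV ec / m cv EC.
The two rarest classes, M cv ec and m CV EC, are the double crossovers. Comparing them with the parentals, only the cv allele has switched, so cv is the middle locus and the order is m – cv – ec.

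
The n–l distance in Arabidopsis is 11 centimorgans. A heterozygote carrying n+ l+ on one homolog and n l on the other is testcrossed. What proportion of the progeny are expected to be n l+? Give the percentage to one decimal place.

5.5%

A map distance of 11 centimorgans corresponds to a recombination frequency of 0.110.
The F1 is n+ l+ / n l, so n l+ is a recombinant gamete class with expected frequency r/2 = 0.110/2 = 0.0550.
That is 0.0550 = 5.5% of the progeny.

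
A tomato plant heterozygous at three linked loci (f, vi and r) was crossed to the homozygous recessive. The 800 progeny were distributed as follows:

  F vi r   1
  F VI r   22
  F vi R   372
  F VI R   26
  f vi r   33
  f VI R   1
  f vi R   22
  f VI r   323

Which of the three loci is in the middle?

The two most frequent reciprocal classes, F vi R and f VI r, are the parental types, so the F1 was F vi R / f VI r.
The two rarest classes, F vi r and f VI R, are the double crossovers. Comparing them with the parentals, only the r allele has switched, so r is the middle locus and the order is f – r – vi.

r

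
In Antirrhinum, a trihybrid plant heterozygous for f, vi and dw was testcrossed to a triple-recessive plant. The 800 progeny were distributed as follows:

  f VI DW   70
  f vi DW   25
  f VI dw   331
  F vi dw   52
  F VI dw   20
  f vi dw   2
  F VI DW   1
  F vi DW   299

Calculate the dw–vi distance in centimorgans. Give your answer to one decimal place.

The two most frequent reciprocal classes, f VI dw and F vi DW, are the parental types, so the F1 was f VI dw / F vi DW.
The two rarest classes, f vi dw and F VI DW, are the double crossovers. Comparing them with the parentals, only the vi allele has switched, so vi is the middle locus and the order is dw – vi – f.
Crossovers in the dw–vi interval produce the single-crossover classes f VI DW and F vi dw (70 + 52 = 122) plus the double crossovers (3).
RF(dw–vi) = (122 + 3) / 800 = 125/800 = 0.1562 → 15.6 centimorgans.

15.6 centimorgans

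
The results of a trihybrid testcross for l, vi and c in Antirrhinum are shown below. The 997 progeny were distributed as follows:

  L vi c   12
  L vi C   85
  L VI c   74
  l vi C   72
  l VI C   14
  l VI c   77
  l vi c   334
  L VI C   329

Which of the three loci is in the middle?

l

The two most frequent reciprocal classes, L VI C and l vi c, are the parental types, so the F1 was L VI C / l vi c.
The two rarest classes, l VI C and L vi c, are the double crossovers. Comparing them with the parentals, only the l allele has switched, so l is the middle locus and the order is vi – l – c.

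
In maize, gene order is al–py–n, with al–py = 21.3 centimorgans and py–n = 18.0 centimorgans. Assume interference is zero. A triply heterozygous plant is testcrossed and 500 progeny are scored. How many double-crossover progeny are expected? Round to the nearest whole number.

Map distances give recombination frequencies of 0.213 and 0.180 for the two intervals.
With no interference, expected double-crossover frequency = 0.213 × 0.180 = 0.03834.
Expected number = 0.03834 × 500 = 19.17 ≈ 19.

19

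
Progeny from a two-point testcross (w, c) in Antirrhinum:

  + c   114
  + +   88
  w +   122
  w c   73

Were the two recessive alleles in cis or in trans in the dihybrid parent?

trans

The two most frequent classes are + c (114) and w + (122); these are the parental (non-recombinant) types.
So the F1 carried + c on one chromosome and w + on the other — the recessive alleles are on opposite chromosomes (trans / repulsion).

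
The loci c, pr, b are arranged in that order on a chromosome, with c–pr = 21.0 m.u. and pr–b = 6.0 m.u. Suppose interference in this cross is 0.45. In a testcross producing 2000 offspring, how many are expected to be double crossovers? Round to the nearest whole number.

14

Map distances give recombination frequencies of 0.210 and 0.060 for the two intervals.
With interference 0.45 (so coincidence = 0.55), expected double-crossover frequency = 0.210 × 0.060 × 0.55 = 0.00693.
Expected number = 0.00693 × 2000 = 13.86 ≈ 14.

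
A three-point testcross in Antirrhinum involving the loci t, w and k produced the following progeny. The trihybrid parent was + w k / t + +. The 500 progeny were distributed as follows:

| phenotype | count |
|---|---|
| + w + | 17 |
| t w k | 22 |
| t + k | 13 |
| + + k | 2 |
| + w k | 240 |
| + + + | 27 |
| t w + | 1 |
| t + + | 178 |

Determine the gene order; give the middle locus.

The two rarest classes, + + k and t w +, are the double crossovers. Comparing them with the parentals, only the w allele has switched, so w is the middle locus and the order is t – w – k.

w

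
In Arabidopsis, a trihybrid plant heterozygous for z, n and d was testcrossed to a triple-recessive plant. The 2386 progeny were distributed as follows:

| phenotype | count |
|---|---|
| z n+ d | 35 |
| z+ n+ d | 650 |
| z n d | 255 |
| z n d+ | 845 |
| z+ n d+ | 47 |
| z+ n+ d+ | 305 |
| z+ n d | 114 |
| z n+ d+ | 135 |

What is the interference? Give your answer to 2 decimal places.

0.08

The two most frequent reciprocal classes, z n d+ and z+ n+ d, are the parental types, so the F1 was z n d+ / z+ n+ d.
The two rarest classes, z+ n d+ and z n+ d, are the double crossovers. Comparing them with the parentals, only the z allele has switched, so z is the middle locus and the order is n – z – d.
n–z: (249 + 82)/2386 = 0.1387; z–d: (560 + 82)/2386 = 0.2691.
Expected DCO frequency = 0.1387 × 0.2691 ≈ 0.03732; observed = 82/2386 ≈ 0.03437.
Coefficient of coincidence = 0.03437/0.03732 ≈ 0.92; interference = 1 − 0.92 = 0.08.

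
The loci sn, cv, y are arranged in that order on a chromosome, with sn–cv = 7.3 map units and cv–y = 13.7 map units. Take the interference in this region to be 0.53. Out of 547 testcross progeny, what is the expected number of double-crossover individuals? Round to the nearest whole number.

Map distances give recombination frequencies of 0.073 and 0.137 for the two intervals.
With interference 0.53 (so coincidence = 0.47), expected double-crossover frequency = 0.073 × 0.137 × 0.47 = 0.00470.
Expected number = 0.00470 × 547 = 2.57 ≈ 3.

3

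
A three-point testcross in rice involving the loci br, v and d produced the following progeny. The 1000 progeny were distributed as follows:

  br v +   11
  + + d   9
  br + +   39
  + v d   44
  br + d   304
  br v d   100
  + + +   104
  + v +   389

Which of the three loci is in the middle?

br

The two most frequent reciprocal classes, + v + and br + d, are the parental types, so the F1 was + v + / br + d.
The two rarest classes, br v + and + + d, are the double crossovers. Comparing them with the parentals, only the br allele has switched, so br is the middle locus and the order is v – br – d.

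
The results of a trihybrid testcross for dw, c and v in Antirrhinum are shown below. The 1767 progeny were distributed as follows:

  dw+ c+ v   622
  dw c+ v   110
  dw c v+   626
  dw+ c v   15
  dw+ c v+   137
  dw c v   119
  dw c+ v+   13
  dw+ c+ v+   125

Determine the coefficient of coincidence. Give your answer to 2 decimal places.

0.66

The two most frequent reciprocal classes, dw c v+ and dw+ c+ v, are the parental types, so the F1 was dw c v+ / dw+ c+ v.
The two rarest classes, dw c+ v+ and dw+ c v, are the double crossovers. Comparing them with the parentals, only the c allele has switched, so c is the middle locus and the order is v – c – dw.
v–c: (244 + 28)/1767 = 0.1539; c–dw: (247 + 28)/1767 = 0.1556.
Expected DCO frequency = 0.1539 × 0.1556 ≈ 0.02395; observed = 28/1767 ≈ 0.01585.
Coefficient of coincidence = 0.01585/0.02395 ≈ 0.66.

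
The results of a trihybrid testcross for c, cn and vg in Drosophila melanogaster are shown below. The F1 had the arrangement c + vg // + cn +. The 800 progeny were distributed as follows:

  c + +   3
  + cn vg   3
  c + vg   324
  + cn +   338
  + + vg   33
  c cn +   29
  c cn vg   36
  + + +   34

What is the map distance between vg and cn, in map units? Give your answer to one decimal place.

The two rarest classes, c + + and + cn vg, are the double crossovers. Comparing them with the parentals, only the vg allele has switched, so vg is the middle locus and the order is c – vg – cn.
Crossovers in the vg–cn interval produce the single-crossover classes c cn vg and + + + (36 + 34 = 70) plus the double crossovers (6).
RF(vg–cn) = (70 + 6) / 800 = 76/800 = 0.0950 → 9.5 map units.

9.5 map units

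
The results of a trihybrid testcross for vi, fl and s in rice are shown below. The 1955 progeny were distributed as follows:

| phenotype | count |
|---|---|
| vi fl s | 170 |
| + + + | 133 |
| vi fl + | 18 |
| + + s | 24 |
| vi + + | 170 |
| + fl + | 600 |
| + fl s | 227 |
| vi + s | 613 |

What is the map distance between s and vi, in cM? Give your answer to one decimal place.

22.5 cM

The two most frequent reciprocal classes, + fl + and vi + s, are the parental types, so the F1 was + fl + / vi + s.
The two rarest classes, vi fl + and + + s, are the double crossovers. Comparing them with the parentals, only the vi allele has switched, so vi is the middle locus and the order is fl – vi – s.
Crossovers in the vi–s interval produce the single-crossover classes + fl s and vi + + (227 + 170 = 397) plus the double crossovers (42).
RF(vi–s) = (397 + 42) / 1955 = 439/1955 = 0.2246 → 22.5 cM.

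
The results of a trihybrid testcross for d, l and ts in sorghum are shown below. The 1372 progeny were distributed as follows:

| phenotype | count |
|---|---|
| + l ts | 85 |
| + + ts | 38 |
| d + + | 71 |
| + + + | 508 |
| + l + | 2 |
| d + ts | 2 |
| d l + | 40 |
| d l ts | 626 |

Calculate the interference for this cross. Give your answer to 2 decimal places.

The two most frequent reciprocal classes, d l ts and + + +, are the parental types, so the F1 was d l ts / + + +.
The two rarest classes, d + ts and + l +, are the double crossovers. Comparing them with the parentals, only the l allele has switched, so l is the middle locus and the order is ts – l – d.
ts–l: (78 + 4)/1372 = 0.0598; l–d: (156 + 4)/1372 = 0.1166.
Expected DCO frequency = 0.0598 × 0.1166 ≈ 0.00697; observed = 4/1372 ≈ 0.00292.
Coefficient of coincidence = 0.00292/0.00697 ≈ 0.42; interference = 1 − 0.42 = 0.58.

0.58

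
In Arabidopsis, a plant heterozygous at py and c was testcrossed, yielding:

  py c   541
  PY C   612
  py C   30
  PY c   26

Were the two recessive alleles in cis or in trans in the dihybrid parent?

The two most frequent classes are PY C (612) and py c (541); these are the parental (non-recombinant) types.
So the F1 carried PY C on one chromosome and py c on the other — the recessive alleles are on the same chromosome (cis / coupling).

cis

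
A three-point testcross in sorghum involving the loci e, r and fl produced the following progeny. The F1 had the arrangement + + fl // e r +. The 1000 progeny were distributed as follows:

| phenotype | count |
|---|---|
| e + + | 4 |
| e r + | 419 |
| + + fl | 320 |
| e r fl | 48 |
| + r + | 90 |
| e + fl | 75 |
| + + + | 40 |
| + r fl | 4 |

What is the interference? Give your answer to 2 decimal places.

0.52

The two rarest classes, + r fl and e + +, are the double crossovers. Comparing them with the parentals, only the r allele has switched, so r is the middle locus and the order is fl – r – e.
fl–r: (88 + 8)/1000 = 0.0960; r–e: (165 + 8)/1000 = 0.1730.
Expected DCO frequency = 0.0960 × 0.1730 ≈ 0.01661; observed = 8/1000 ≈ 0.00800.
Coefficient of coincidence = 0.00800/0.01661 ≈ 0.48; interference = 1 − 0.48 = 0.52.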